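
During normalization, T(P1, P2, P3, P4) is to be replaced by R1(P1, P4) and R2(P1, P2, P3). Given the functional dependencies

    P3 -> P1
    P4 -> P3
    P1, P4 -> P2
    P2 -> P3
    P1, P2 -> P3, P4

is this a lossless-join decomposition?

Common attributes: R1 ∩ R2 = {P1}.
No dependency enlarges {P1}, so (P1)⁺ = {P1}.
The closure contains neither all of R1 = {P1, P4} nor all of R2 = {P1, P2, P3}, so the common attributes are not a superkey of either fragment. The join is lossy.

No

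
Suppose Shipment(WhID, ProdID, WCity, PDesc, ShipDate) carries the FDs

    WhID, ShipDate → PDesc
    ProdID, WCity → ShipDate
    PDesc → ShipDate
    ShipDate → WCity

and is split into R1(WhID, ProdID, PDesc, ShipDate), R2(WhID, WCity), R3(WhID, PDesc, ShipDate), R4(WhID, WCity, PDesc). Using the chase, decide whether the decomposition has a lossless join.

Yes

Chase test. Columns are WhID, ProdID, WCity, PDesc, ShipDate; row i has aⱼ where attribute j ∈ Ri, else bᵢⱼ.
Initial tableau (one row per fragment):
  row 1: a1 a2 b13 a4 a5
  row 2: a1 b22 a3 b24 b25
  row 3: a1 b32 b33 a4 a5
  row 4: a1 b42 a3 a4 b45
Rows 1 and 4 agree on PDesc; apply PDesc→ShipDate and equate their ShipDate entries.
Rows 1 and 3 agree on ShipDate; apply ShipDate→WCity and equate their WCity entries.
Rows 1 and 4 agree on ShipDate; apply ShipDate→WCity and equate their WCity entries.
Row 1 is now all distinguished symbols — the join is lossless.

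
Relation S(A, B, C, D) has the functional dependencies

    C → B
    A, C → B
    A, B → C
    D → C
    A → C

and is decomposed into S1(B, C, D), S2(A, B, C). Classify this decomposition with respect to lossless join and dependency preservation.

lossy but dependency-preserving

Lossless test: (B, C)⁺ = {B, C}, which is a superkey of neither fragment — lossy.
Dependency preservation: every FD's attributes lie within a single fragment, so each can be enforced locally — preserved.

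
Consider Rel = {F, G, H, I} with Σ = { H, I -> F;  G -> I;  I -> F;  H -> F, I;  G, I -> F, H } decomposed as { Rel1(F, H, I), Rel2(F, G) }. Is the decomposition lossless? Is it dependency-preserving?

Lossless test: (F)⁺ = {F}, which is a superkey of neither fragment — lossy.
Dependency preservation: the restricted closure of {G} across the fragments never reaches {I}, so G → I cannot be enforced without a join — not preserved.

lossy and not dependency-preserving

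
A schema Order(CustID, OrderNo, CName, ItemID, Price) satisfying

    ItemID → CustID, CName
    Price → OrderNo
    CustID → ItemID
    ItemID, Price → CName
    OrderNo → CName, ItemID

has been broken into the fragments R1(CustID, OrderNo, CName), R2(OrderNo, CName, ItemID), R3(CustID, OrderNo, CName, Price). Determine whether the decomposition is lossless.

Chase test. Columns are CustID, OrderNo, CName, ItemID, Price; row i has aⱼ where attribute j ∈ Ri, else bᵢⱼ.
Initial tableau (one row per fragment):
  row 1: a1 a2 a3 b14 b15
  row 2: b21 a2 a3 a4 b25
  row 3: a1 a2 a3 b34 a5
Rows 1 and 3 agree on CustID; apply CustID→ItemID and equate their ItemID entries.
Rows 1 and 2 agree on OrderNo; apply OrderNo→CName, ItemID and equate their CName, ItemID entries.
Rows 1 and 2 agree on ItemID; apply ItemID→CustID, CName and equate their CustID, CName entries.
Row 3 is now all distinguished symbols — the join is lossless.

Yes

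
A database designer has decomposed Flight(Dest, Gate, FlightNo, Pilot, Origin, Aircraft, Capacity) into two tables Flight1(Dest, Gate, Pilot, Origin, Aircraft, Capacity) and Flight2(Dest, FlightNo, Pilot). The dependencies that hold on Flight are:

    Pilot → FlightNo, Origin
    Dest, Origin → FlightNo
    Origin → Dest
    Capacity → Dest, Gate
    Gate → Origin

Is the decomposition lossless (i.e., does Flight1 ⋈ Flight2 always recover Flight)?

Yes

Common attributes: Flight1 ∩ Flight2 = {Dest, Pilot}.
Closure of {Dest, Pilot}: Pilot → FlightNo, Origin applies, adding FlightNo, Origin. So (Dest, Pilot)⁺ = {Dest, FlightNo, Pilot, Origin}.
This closure contains every attribute of Flight2, so Flight1 ∩ Flight2 → Flight2. The join is lossless.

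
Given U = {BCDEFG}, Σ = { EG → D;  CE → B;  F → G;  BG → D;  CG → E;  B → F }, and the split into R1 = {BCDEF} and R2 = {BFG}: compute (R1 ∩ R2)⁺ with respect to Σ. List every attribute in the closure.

R1 ∩ R2 = {BF}.
F → G applies, adding G
BG → D applies, adding D
Closure: {BDFG}.

BDFG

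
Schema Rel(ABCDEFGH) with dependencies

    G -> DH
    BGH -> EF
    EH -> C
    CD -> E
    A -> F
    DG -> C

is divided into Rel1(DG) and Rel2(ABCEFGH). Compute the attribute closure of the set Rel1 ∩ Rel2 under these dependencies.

CDEGH

Rel1 ∩ Rel2 = {G}.
G → DH applies, adding DH
DG → C applies, adding C
CD → E applies, adding E
Closure: {CDEGH}.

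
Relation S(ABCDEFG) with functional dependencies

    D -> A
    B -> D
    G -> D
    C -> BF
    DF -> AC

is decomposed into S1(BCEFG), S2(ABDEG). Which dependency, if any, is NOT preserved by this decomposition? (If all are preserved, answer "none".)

DF -> AC

Check DF → AC: no single fragment contains all of {ACDF}, and the restricted closure of {DF} across the fragments never reaches {AC}.
D → A is preserved.
B → D is preserved.
G → D is preserved.
C → BF is preserved.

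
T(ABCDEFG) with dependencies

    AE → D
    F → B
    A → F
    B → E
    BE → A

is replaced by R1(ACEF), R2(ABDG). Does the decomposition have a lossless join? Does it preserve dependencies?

Lossless test: (A)⁺ = {ABDEF}, which is a superkey of neither fragment — lossy.
Dependency preservation: AE → D; F → B; B → E; BE → A are not contained in any single fragment, but the restricted closure of each left-hand side across the fragments still reaches the right-hand side; the remaining FDs each lie inside some fragment. All dependencies are preserved.

lossy but dependency-preserving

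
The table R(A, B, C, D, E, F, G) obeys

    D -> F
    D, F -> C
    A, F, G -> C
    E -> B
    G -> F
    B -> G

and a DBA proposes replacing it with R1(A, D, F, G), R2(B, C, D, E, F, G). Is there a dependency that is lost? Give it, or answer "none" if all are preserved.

A, F, G -> C

Check A, F, G → C: no single fragment contains all of {A, C, F, G}, and the restricted closure of {A, F, G} across the fragments never reaches {C}.
D → F is preserved.
D, F → C is preserved.
E → B is preserved.
G → F is preserved.
B → G is preserved.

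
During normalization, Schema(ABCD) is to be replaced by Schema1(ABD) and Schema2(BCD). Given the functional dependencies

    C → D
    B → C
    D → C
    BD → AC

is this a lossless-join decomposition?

Common attributes: Schema1 ∩ Schema2 = {BD}.
Closure of {BD}: B → C applies, adding C; BD → AC applies, adding A. So (BD)⁺ = {ABCD}.
This closure contains every attribute of Schema1, so Schema1 ∩ Schema2 → Schema1. The join is lossless.

Yes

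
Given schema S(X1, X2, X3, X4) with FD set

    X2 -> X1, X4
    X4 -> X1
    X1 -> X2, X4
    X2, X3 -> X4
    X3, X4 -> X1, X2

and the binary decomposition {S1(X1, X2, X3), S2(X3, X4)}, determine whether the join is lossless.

No

Common attributes: S1 ∩ S2 = {X3}.
No dependency enlarges {X3}, so (X3)⁺ = {X3}.
The closure contains neither all of S1 = {X1, X2, X3} nor all of S2 = {X3, X4}, so the common attributes are not a superkey of either fragment. The join is lossy.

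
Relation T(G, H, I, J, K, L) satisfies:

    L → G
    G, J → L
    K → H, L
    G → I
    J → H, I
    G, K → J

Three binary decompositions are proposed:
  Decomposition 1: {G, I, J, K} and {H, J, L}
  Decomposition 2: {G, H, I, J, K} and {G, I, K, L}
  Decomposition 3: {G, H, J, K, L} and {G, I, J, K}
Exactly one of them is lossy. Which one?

Decomposition 1

Decomposition 1: common = {J}, closure = {H, I, J} → lossy.
Decomposition 2: common = {G, I, K}, closure = {G, H, I, J, K, L} → lossless.
Decomposition 3: common = {G, J, K}, closure = {G, H, I, J, K, L} → lossless.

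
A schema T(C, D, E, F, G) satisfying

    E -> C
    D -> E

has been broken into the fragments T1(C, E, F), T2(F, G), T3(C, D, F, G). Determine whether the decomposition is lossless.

Chase test. Columns are C, D, E, F, G; row i has aⱼ where attribute j ∈ Ti, else bᵢⱼ.
Initial tableau (one row per fragment):
  row 1: a1 b12 a3 a4 b15
  row 2: b21 b22 b23 a4 a5
  row 3: a1 a2 b33 a4 a5
No row becomes fully distinguished — the join is lossy.

No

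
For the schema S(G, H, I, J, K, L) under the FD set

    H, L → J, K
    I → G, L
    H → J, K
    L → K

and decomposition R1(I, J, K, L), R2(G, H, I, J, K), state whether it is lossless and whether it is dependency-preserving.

lossless and dependency-preserving

Lossless test: (I, J, K)⁺ = {G, I, J, K, L}, which contains all of one fragment — lossless.
Dependency preservation: H, L → J, K; I → G, L are not contained in any single fragment, but the restricted closure of each left-hand side across the fragments still reaches the right-hand side; the remaining FDs each lie inside some fragment. All dependencies are preserved.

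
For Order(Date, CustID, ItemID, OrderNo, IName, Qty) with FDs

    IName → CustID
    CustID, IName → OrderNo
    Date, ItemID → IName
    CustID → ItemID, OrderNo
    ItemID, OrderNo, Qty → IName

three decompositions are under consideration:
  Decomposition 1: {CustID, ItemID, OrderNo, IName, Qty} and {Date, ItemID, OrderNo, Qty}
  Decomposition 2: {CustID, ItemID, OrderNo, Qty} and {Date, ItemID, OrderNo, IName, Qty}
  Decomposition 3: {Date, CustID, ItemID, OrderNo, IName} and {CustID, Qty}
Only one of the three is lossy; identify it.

Decomposition 3

Decomposition 1: common = {ItemID, OrderNo, Qty}, closure = {CustID, ItemID, OrderNo, IName, Qty} → lossless.
Decomposition 2: common = {ItemID, OrderNo, Qty}, closure = {CustID, ItemID, OrderNo, IName, Qty} → lossless.
Decomposition 3: common = {CustID}, closure = {CustID, ItemID, OrderNo} → lossy.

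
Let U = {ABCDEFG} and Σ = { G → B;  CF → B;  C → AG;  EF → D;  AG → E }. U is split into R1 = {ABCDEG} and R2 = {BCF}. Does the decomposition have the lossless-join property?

No

Common attributes: R1 ∩ R2 = {BC}.
Closure of {BC}: C → AG applies, adding AG; AG → E applies, adding E. So (BC)⁺ = {ABCEG}.
The closure contains neither all of R1 = {ABCDEG} nor all of R2 = {BCF}, so the common attributes are not a superkey of either fragment. The join is lossy.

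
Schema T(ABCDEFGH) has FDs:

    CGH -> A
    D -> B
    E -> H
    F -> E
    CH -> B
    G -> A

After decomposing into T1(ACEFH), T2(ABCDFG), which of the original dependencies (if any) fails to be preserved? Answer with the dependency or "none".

Check CH → B: no single fragment contains all of {BCH}, and the restricted closure of {CH} across the fragments never reaches {B}.
CGH → A is preserved.
D → B is preserved.
E → H is preserved.
F → E is preserved.
G → A is preserved.

CH -> B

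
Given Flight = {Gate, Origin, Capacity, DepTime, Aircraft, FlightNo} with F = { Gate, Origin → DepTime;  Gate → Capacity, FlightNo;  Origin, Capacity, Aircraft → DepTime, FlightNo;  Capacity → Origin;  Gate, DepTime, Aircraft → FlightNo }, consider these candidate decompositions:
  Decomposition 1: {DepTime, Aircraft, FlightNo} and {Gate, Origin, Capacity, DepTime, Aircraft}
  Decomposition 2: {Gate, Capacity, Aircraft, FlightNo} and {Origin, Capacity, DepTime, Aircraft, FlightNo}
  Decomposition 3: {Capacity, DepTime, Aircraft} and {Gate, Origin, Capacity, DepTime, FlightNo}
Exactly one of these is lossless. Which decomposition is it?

Decomposition 2

Decomposition 1: common = {DepTime, Aircraft}, closure = {DepTime, Aircraft} → lossy.
Decomposition 2: common = {Capacity, Aircraft, FlightNo}, closure = {Origin, Capacity, DepTime, Aircraft, FlightNo} → lossless.
Decomposition 3: common = {Capacity, DepTime}, closure = {Origin, Capacity, DepTime} → lossy.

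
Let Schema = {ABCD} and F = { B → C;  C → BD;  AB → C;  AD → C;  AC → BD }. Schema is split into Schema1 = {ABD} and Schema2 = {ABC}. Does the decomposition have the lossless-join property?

Yes

Common attributes: Schema1 ∩ Schema2 = {AB}.
Closure of {AB}: B → C applies, adding C; C → BD applies, adding D. So (AB)⁺ = {ABCD}.
This closure contains every attribute of Schema1, so Schema1 ∩ Schema2 → Schema1. The join is lossless.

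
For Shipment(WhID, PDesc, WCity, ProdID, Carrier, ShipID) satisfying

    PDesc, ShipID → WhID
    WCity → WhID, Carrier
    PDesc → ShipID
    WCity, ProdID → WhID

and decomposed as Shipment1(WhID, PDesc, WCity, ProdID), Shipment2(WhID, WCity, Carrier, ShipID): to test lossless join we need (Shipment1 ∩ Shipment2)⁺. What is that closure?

Shipment1 ∩ Shipment2 = {WhID, WCity}.
WCity → WhID, Carrier applies, adding Carrier
Closure: {WhID, WCity, Carrier}.

WhID, WCity, Carrier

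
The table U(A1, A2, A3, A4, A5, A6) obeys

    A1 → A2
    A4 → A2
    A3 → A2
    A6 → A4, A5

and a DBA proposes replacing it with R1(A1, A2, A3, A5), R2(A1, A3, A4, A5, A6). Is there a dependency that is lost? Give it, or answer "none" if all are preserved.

Check A4 → A2: no single fragment contains all of {A2, A4}, and the restricted closure of {A4} across the fragments never reaches {A2}.
A1 → A2 is preserved.
A3 → A2 is preserved.
A6 → A4, A5 is preserved.

A4 → A2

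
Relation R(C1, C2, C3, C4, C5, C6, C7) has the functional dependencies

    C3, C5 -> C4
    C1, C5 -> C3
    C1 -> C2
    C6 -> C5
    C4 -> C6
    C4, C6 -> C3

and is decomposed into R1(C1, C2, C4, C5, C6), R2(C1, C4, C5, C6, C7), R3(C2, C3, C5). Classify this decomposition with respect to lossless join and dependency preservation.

Lossless test (chase): Rows 1 and 2 agree on C1, C5; apply C1, C5→C3 and equate their C3 entries. Rows 1 and 2 agree on C1; apply C1→C2 and equate their C2 entries. No row becomes fully distinguished — the join is lossy.
Dependency preservation: the restricted closure of {C3, C5} across the fragments never reaches {C4}, so C3, C5 → C4 cannot be enforced without a join — not preserved.

lossy and not dependency-preserving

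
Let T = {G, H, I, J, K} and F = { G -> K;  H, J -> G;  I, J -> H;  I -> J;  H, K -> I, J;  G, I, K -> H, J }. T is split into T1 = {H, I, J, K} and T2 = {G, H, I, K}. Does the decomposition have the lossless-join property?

Yes

Common attributes: T1 ∩ T2 = {H, I, K}.
Closure of {H, I, K}: I → J applies, adding J; H, J → G applies, adding G. So (H, I, K)⁺ = {G, H, I, J, K}.
This closure contains every attribute of T1, so T1 ∩ T2 → T1. The join is lossless.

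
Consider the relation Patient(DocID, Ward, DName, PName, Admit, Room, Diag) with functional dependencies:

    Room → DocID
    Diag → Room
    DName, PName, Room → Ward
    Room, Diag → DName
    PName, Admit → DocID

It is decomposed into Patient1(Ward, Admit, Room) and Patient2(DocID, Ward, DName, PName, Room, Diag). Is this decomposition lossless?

No

Common attributes: Patient1 ∩ Patient2 = {Ward, Room}.
Closure of {Ward, Room}: Room → DocID applies, adding DocID. So (Ward, Room)⁺ = {DocID, Ward, Room}.
The closure contains neither all of Patient1 = {Ward, Admit, Room} nor all of Patient2 = {DocID, Ward, DName, PName, Room, Diag}, so the common attributes are not a superkey of either fragment. The join is lossy.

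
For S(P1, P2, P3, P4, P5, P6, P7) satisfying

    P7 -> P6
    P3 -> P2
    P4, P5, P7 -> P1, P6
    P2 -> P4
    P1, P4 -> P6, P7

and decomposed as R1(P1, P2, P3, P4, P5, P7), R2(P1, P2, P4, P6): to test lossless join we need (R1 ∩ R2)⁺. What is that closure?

P1, P2, P4, P6, P7

R1 ∩ R2 = {P1, P2, P4}.
P1, P4 → P6, P7 applies, adding P6, P7
Closure: {P1, P2, P4, P6, P7}.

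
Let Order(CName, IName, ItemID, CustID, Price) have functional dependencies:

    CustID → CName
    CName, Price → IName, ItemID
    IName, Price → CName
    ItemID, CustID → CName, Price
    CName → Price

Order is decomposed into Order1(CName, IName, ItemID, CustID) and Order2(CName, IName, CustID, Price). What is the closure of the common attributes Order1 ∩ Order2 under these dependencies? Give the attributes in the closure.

Order1 ∩ Order2 = {CName, IName, CustID}.
CName → Price applies, adding Price
CName, Price → IName, ItemID applies, adding ItemID
Closure: {CName, IName, ItemID, CustID, Price}.

CName, IName, ItemID, CustID, Price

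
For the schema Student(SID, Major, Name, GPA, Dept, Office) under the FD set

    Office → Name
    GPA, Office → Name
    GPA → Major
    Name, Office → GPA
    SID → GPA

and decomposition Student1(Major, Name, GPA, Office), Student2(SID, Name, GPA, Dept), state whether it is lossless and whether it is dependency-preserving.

Lossless test: (Name, GPA)⁺ = {Major, Name, GPA}, which is a superkey of neither fragment — lossy.
Dependency preservation: every FD's attributes lie within a single fragment, so each can be enforced locally — preserved.

lossy but dependency-preserving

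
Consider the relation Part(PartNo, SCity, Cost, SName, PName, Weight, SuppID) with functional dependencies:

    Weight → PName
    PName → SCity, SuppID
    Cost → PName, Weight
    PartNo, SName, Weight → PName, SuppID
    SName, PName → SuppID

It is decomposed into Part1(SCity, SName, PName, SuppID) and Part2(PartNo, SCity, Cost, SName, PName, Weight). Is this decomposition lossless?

Yes

Common attributes: Part1 ∩ Part2 = {SCity, SName, PName}.
Closure of {SCity, SName, PName}: PName → SCity, SuppID applies, adding SuppID. So (SCity, SName, PName)⁺ = {SCity, SName, PName, SuppID}.
This closure contains every attribute of Part1, so Part1 ∩ Part2 → Part1. The join is lossless.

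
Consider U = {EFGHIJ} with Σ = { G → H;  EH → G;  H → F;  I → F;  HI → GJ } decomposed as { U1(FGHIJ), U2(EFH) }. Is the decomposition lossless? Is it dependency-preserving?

Lossless test: (FH)⁺ = {FH}, which is a superkey of neither fragment — lossy.
Dependency preservation: the restricted closure of {EH} across the fragments never reaches {G}, so EH → G cannot be enforced without a join — not preserved.

lossy and not dependency-preserving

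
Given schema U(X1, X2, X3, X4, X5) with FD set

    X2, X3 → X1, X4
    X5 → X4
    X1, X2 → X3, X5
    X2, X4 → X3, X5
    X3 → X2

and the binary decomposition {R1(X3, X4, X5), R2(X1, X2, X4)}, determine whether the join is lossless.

Common attributes: R1 ∩ R2 = {X4}.
No dependency enlarges {X4}, so (X4)⁺ = {X4}.
The closure contains neither all of R1 = {X3, X4, X5} nor all of R2 = {X1, X2, X4}, so the common attributes are not a superkey of either fragment. The join is lossy.

No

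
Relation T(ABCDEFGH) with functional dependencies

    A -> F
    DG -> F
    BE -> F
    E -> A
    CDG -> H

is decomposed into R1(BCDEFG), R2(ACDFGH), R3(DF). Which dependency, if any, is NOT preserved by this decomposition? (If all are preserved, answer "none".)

Check E → A: no single fragment contains all of {AE}, and the restricted closure of {E} across the fragments never reaches {A}.
A → F is preserved.
DG → F is preserved.
BE → F is preserved.
CDG → H is preserved.

E -> A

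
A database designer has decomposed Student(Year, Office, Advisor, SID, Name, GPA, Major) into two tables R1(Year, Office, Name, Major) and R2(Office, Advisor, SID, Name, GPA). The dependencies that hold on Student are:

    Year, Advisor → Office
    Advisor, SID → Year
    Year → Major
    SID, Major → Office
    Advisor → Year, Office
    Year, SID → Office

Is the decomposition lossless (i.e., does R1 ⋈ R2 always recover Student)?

No

Common attributes: R1 ∩ R2 = {Office, Name}.
No dependency enlarges {Office, Name}, so (Office, Name)⁺ = {Office, Name}.
The closure contains neither all of R1 = {Year, Office, Name, Major} nor all of R2 = {Office, Advisor, SID, Name, GPA}, so the common attributes are not a superkey of either fragment. The join is lossy.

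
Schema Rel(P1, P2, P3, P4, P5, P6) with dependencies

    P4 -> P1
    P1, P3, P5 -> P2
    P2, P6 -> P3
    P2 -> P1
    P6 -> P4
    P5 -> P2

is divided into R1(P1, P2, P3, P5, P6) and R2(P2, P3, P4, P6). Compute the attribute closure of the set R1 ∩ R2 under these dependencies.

R1 ∩ R2 = {P2, P3, P6}.
P2 → P1 applies, adding P1
P6 → P4 applies, adding P4
Closure: {P1, P2, P3, P4, P6}.

P1, P2, P3, P4, P6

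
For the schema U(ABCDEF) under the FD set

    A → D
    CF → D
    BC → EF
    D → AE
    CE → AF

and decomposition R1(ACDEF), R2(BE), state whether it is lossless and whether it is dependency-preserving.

Lossless test: (E)⁺ = {E}, which is a superkey of neither fragment — lossy.
Dependency preservation: the restricted closure of {BC} across the fragments never reaches {EF}, so BC → EF cannot be enforced without a join — not preserved.

lossy and not dependency-preserving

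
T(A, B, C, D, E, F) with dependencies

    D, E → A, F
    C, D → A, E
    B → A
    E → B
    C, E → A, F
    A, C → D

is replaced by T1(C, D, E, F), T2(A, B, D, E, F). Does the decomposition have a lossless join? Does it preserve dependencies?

lossless but not dependency-preserving

Lossless test: (D, E, F)⁺ = {A, B, D, E, F}, which contains all of one fragment — lossless.
Dependency preservation: the restricted closure of {A, C} across the fragments never reaches {D}, so A, C → D cannot be enforced without a join — not preserved.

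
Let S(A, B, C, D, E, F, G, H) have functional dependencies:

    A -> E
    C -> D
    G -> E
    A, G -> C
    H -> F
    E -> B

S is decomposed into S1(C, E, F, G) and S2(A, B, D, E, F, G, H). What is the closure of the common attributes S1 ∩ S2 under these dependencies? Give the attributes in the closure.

B, E, F, G

S1 ∩ S2 = {E, F, G}.
E → B applies, adding B
Closure: {B, E, F, G}.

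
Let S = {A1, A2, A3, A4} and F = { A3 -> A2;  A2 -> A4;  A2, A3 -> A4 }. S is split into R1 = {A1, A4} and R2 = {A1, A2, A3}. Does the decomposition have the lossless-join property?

Common attributes: R1 ∩ R2 = {A1}.
No dependency enlarges {A1}, so (A1)⁺ = {A1}.
The closure contains neither all of R1 = {A1, A4} nor all of R2 = {A1, A2, A3}, so the common attributes are not a superkey of either fragment. The join is lossy.

No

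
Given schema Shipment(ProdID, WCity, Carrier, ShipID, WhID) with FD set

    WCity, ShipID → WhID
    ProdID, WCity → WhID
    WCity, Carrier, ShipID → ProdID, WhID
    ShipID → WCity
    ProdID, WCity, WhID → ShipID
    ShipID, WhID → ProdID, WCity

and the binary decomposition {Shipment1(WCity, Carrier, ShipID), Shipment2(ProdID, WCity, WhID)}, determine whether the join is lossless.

Common attributes: Shipment1 ∩ Shipment2 = {WCity}.
No dependency enlarges {WCity}, so (WCity)⁺ = {WCity}.
The closure contains neither all of Shipment1 = {WCity, Carrier, ShipID} nor all of Shipment2 = {ProdID, WCity, WhID}, so the common attributes are not a superkey of either fragment. The join is lossy.

No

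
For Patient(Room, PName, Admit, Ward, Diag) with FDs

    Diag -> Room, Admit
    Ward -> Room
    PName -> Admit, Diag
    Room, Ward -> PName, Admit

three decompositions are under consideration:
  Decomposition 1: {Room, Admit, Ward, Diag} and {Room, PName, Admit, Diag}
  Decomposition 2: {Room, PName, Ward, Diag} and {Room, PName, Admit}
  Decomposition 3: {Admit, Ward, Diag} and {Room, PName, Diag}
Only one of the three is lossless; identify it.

Decomposition 1: common = {Room, Admit, Diag}, closure = {Room, Admit, Diag} → lossy.
Decomposition 2: common = {Room, PName}, closure = {Room, PName, Admit, Diag} → lossless.
Decomposition 3: common = {Diag}, closure = {Room, Admit, Diag} → lossy.

Decomposition 2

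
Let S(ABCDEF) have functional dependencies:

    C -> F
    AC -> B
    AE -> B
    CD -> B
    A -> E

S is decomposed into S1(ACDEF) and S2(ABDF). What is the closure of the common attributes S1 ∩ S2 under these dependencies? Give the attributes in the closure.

ABDEF

S1 ∩ S2 = {ADF}.
A → E applies, adding E
AE → B applies, adding B
Closure: {ABDEF}.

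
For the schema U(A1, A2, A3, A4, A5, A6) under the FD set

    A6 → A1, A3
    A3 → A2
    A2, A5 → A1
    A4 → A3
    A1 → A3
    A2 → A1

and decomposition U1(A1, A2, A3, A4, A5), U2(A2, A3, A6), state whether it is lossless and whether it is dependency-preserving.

lossy but dependency-preserving

Lossless test: (A2, A3)⁺ = {A1, A2, A3}, which is a superkey of neither fragment — lossy.
Dependency preservation: A6 → A1, A3 is not contained in any single fragment, but the restricted closure of its left-hand side across the fragments still reaches the right-hand side; the remaining FDs each lie inside some fragment. All dependencies are preserved.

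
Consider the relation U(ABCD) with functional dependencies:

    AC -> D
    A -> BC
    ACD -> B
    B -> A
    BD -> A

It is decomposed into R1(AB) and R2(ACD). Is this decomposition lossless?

Yes

Common attributes: R1 ∩ R2 = {A}.
Closure of {A}: A → BC applies, adding BC; AC → D applies, adding D. So (A)⁺ = {ABCD}.
This closure contains every attribute of R1, so R1 ∩ R2 → R1. The join is lossless.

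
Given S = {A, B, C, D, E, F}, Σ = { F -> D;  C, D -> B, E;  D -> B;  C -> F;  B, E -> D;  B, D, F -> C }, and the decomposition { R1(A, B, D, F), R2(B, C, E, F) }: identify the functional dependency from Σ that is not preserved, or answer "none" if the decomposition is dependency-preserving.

B, E -> D

Check B, E → D: no single fragment contains all of {B, D, E}, and the restricted closure of {B, E} across the fragments never reaches {D}.
F → D is preserved.
C, D → B, E is preserved.
D → B is preserved.
C → F is preserved.
B, D, F → C is preserved.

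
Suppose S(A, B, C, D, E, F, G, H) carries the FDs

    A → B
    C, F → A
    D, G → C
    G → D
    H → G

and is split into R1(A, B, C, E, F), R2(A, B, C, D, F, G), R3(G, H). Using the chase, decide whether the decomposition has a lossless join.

Chase test. Columns are A, B, C, D, E, F, G, H; row i has aⱼ where attribute j ∈ Ri, else bᵢⱼ.
Initial tableau (one row per fragment):
  row 1: a1 a2 a3 b14 a5 a6 b17 b18
  row 2: a1 a2 a3 a4 b25 a6 a7 b28
  row 3: b31 b32 b33 b34 b35 b36 a7 a8
Rows 2 and 3 agree on G; apply G→D and equate their D entries.
Rows 2 and 3 agree on D, G; apply D, G→C and equate their C entries.
No row becomes fully distinguished — the join is lossy.

No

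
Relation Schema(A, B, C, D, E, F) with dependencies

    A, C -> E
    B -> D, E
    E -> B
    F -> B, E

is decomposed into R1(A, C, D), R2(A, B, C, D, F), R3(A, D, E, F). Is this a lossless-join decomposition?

Yes

Chase test. Columns are A, B, C, D, E, F; row i has aⱼ where attribute j ∈ Ri, else bᵢⱼ.
Initial tableau (one row per fragment):
  row 1: a1 b12 a3 a4 b15 b16
  row 2: a1 a2 a3 a4 b25 a6
  row 3: a1 b32 b33 a4 a5 a6
Rows 1 and 2 agree on A, C; apply A, C→E and equate their E entries.
Rows 1 and 2 agree on E; apply E→B and equate their B entries.
Rows 2 and 3 agree on F; apply F→B, E and equate their B, E entries.
Row 2 is now all distinguished symbols — the join is lossless.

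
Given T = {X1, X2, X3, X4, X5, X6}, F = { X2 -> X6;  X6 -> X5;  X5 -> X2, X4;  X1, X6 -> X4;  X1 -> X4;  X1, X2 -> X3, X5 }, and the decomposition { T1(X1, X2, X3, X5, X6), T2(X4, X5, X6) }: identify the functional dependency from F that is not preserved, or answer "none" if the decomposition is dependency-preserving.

X1 -> X4

Check X1 → X4: no single fragment contains all of {X1, X4}, and the restricted closure of {X1} across the fragments never reaches {X4}.
X2 → X6 is preserved.
X6 → X5 is preserved.
X5 → X2, X4 is preserved.
X1, X6 → X4 is preserved.
X1, X2 → X3, X5 is preserved.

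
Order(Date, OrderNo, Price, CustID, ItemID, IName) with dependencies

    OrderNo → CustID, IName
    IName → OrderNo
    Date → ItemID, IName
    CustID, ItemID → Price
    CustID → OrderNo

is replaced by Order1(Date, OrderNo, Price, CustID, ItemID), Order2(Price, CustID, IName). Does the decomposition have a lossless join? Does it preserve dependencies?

Lossless test: (Price, CustID)⁺ = {OrderNo, Price, CustID, IName}, which contains all of one fragment — lossless.
Dependency preservation: OrderNo → CustID, IName; IName → OrderNo; Date → ItemID, IName are not contained in any single fragment, but the restricted closure of each left-hand side across the fragments still reaches the right-hand side; the remaining FDs each lie inside some fragment. All dependencies are preserved.

lossless and dependency-preserving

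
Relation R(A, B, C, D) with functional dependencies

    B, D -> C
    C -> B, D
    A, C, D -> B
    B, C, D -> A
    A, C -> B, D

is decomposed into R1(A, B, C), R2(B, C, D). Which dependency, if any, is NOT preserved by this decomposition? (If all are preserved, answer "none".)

B, D → C lies within R2.
C → B, D lies within R2.
A, C, D → B: restricted closure across fragments reaches B.
B, C, D → A: restricted closure across fragments reaches A.
A, C → B, D: restricted closure across fragments reaches B, D.
Every dependency is enforceable on the fragments, so the decomposition is dependency-preserving.

none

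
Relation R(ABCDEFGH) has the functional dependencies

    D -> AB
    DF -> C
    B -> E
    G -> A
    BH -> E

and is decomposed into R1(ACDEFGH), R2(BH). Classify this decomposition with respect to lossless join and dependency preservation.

lossy and not dependency-preserving

Lossless test: (H)⁺ = {H}, which is a superkey of neither fragment — lossy.
Dependency preservation: the restricted closure of {D} across the fragments never reaches {AB}, so D → AB cannot be enforced without a join — not preserved.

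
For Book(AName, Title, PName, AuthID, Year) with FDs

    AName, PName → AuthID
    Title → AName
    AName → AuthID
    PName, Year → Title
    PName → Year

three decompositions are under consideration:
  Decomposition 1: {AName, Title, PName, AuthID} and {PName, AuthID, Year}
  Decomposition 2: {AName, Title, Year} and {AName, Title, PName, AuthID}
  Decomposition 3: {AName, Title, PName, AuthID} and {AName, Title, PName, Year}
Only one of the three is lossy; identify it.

Decomposition 2

Decomposition 1: common = {PName, AuthID}, closure = {AName, Title, PName, AuthID, Year} → lossless.
Decomposition 2: common = {AName, Title}, closure = {AName, Title, AuthID} → lossy.
Decomposition 3: common = {AName, Title, PName}, closure = {AName, Title, PName, AuthID, Year} → lossless.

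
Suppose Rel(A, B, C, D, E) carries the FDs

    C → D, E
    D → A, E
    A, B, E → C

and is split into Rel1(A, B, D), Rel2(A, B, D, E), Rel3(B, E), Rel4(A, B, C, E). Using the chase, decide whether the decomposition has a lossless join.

Chase test. Columns are A, B, C, D, E; row i has aⱼ where attribute j ∈ Reli, else bᵢⱼ.
Initial tableau (one row per fragment):
  row 1: a1 a2 b13 a4 b15
  row 2: a1 a2 b23 a4 a5
  row 3: b31 a2 b33 b34 a5
  row 4: a1 a2 a3 b44 a5
Rows 1 and 2 agree on D; apply D→A, E and equate their A, E entries.
Rows 1 and 2 agree on A, B, E; apply A, B, E→C and equate their C entries.
Rows 1 and 4 agree on A, B, E; apply A, B, E→C and equate their C entries.
Rows 1 and 4 agree on C; apply C→D, E and equate their D, E entries.
Row 1 is now all distinguished symbols — the join is lossless.

Yes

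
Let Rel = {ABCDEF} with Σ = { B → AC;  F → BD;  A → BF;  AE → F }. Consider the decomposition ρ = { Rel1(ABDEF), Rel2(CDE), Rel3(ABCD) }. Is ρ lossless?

Chase test. Columns are ABCDEF; row i has aⱼ where attribute j ∈ Reli, else bᵢⱼ.
Initial tableau (one row per fragment):
  row 1: a1 a2 b13 a4 a5 a6
  row 2: b21 b22 a3 a4 a5 b26
  row 3: a1 a2 a3 a4 b35 b36
Rows 1 and 3 agree on B; apply B→AC and equate their AC entries.
Rows 1 and 3 agree on A; apply A→BF and equate their BF entries.
Row 1 is now all distinguished symbols — the join is lossless.

Yes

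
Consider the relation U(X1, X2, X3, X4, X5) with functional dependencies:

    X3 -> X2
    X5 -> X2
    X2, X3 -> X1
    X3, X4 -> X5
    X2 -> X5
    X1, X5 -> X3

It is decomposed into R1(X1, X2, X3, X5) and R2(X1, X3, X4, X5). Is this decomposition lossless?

Common attributes: R1 ∩ R2 = {X1, X3, X5}.
Closure of {X1, X3, X5}: X3 → X2 applies, adding X2. So (X1, X3, X5)⁺ = {X1, X2, X3, X5}.
This closure contains every attribute of R1, so R1 ∩ R2 → R1. The join is lossless.

Yes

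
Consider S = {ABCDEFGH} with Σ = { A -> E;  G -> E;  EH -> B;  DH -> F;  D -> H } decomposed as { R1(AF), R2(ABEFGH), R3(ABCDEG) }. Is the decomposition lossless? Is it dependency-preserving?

lossy and not dependency-preserving

Lossless test (chase): Rows 1 and 2 agree on A; apply A→E and equate their E entries. No row becomes fully distinguished — the join is lossy.
Dependency preservation: the restricted closure of {DH} across the fragments never reaches {F}, so DH → F cannot be enforced without a join — not preserved.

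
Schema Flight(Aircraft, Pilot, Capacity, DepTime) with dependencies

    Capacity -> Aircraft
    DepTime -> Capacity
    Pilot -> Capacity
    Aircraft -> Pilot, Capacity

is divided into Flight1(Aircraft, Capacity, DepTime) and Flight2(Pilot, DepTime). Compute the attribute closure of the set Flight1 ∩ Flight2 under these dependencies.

Aircraft, Pilot, Capacity, DepTime

Flight1 ∩ Flight2 = {DepTime}.
DepTime → Capacity applies, adding Capacity
Capacity → Aircraft applies, adding Aircraft
Aircraft → Pilot, Capacity applies, adding Pilot
Closure: {Aircraft, Pilot, Capacity, DepTime}.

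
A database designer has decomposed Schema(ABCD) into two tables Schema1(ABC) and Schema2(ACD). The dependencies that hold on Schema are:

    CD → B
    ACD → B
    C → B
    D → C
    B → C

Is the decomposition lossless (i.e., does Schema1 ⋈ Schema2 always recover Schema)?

Yes

Common attributes: Schema1 ∩ Schema2 = {AC}.
Closure of {AC}: C → B applies, adding B. So (AC)⁺ = {ABC}.
This closure contains every attribute of Schema1, so Schema1 ∩ Schema2 → Schema1. The join is lossless.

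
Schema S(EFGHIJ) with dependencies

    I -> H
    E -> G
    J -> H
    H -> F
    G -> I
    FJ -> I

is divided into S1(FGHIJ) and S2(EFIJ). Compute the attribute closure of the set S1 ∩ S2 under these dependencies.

S1 ∩ S2 = {FIJ}.
I → H applies, adding H
Closure: {FHIJ}.

FHIJ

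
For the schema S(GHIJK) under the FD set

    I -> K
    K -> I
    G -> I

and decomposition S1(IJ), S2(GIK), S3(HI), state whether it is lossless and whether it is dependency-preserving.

Lossless test (chase): Rows 1 and 2 agree on I; apply I→K and equate their K entries. Rows 1 and 3 agree on I; apply I→K and equate their K entries. No row becomes fully distinguished — the join is lossy.
Dependency preservation: every FD's attributes lie within a single fragment, so each can be enforced locally — preserved.

lossy but dependency-preserving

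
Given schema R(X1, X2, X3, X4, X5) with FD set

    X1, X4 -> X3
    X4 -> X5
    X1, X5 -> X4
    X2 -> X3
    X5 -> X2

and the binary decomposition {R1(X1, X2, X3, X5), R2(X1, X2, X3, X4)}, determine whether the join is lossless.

No

Common attributes: R1 ∩ R2 = {X1, X2, X3}.
No dependency enlarges {X1, X2, X3}, so (X1, X2, X3)⁺ = {X1, X2, X3}.
The closure contains neither all of R1 = {X1, X2, X3, X5} nor all of R2 = {X1, X2, X3, X4}, so the common attributes are not a superkey of either fragment. The join is lossy.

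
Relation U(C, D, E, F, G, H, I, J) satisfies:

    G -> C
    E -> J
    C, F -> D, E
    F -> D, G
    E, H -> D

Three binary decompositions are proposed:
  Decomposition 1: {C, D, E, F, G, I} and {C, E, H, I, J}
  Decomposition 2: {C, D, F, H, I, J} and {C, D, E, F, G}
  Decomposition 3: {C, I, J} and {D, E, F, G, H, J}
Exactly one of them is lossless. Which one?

Decomposition 2

Decomposition 1: common = {C, E, I}, closure = {C, E, I, J} → lossy.
Decomposition 2: common = {C, D, F}, closure = {C, D, E, F, G, J} → lossless.
Decomposition 3: common = {J}, closure = {J} → lossy.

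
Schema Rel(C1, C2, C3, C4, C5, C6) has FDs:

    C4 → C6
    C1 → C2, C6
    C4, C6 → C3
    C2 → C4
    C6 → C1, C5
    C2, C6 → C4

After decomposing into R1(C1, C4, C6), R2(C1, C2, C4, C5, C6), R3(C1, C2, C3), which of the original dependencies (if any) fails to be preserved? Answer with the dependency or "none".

none

C4 → C6 lies within R1.
C1 → C2, C6 lies within R2.
C4, C6 → C3: restricted closure across fragments reaches C3.
C2 → C4 lies within R2.
C6 → C1, C5 lies within R2.
C2, C6 → C4 lies within R2.
Every dependency is enforceable on the fragments, so the decomposition is dependency-preserving.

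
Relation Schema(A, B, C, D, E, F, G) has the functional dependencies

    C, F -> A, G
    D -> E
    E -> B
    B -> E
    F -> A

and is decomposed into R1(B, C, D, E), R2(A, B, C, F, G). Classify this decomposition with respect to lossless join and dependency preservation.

Lossless test: (B, C)⁺ = {B, C, E}, which is a superkey of neither fragment — lossy.
Dependency preservation: every FD's attributes lie within a single fragment, so each can be enforced locally — preserved.

lossy but dependency-preserving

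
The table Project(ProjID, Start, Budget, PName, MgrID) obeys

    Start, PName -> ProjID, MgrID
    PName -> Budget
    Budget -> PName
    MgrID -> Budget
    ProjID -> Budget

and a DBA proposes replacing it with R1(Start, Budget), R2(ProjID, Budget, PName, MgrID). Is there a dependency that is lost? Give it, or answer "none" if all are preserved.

Start, PName -> ProjID, MgrID

Check Start, PName → ProjID, MgrID: no single fragment contains all of {ProjID, Start, PName, MgrID}, and the restricted closure of {Start, PName} across the fragments never reaches {ProjID, MgrID}.
PName → Budget is preserved.
Budget → PName is preserved.
MgrID → Budget is preserved.
ProjID → Budget is preserved.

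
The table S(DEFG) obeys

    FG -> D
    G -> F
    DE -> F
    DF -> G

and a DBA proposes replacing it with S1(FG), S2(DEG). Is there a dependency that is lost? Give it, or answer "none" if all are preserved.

Check DF → G: no single fragment contains all of {DFG}, and the restricted closure of {DF} across the fragments never reaches {G}.
FG → D is preserved.
G → F is preserved.
DE → F is preserved.

DF -> G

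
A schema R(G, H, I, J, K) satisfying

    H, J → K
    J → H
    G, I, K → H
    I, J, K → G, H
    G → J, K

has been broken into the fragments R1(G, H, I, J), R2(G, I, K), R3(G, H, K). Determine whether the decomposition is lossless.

Chase test. Columns are G, H, I, J, K; row i has aⱼ where attribute j ∈ Ri, else bᵢⱼ.
Initial tableau (one row per fragment):
  row 1: a1 a2 a3 a4 b15
  row 2: a1 b22 a3 b24 a5
  row 3: a1 a2 b33 b34 a5
Rows 1 and 2 agree on G; apply G→J, K and equate their J, K entries.
Rows 1 and 3 agree on G; apply G→J, K and equate their J, K entries.
Rows 1 and 2 agree on J; apply J→H and equate their H entries.
Row 1 is now all distinguished symbols — the join is lossless.

Yes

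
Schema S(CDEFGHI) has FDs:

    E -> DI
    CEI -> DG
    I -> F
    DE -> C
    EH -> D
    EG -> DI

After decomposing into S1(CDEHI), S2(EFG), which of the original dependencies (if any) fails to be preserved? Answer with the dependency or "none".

I -> F

Check I → F: no single fragment contains all of {FI}, and the restricted closure of {I} across the fragments never reaches {F}.
E → DI is preserved.
CEI → DG is preserved.
DE → C is preserved.
EH → D is preserved.
EG → DI is preserved.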